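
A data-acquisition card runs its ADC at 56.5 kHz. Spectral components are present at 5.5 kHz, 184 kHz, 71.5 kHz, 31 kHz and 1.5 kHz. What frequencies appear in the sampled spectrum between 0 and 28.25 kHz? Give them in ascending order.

fs/2 = 28.25 kHz.
5.5 kHz ≤ fs/2 = 28.25 kHz, passes unchanged.
184 kHz mod fs = 14.5 kHz.
14.5 kHz ≤ fs/2 = 28.25 kHz, appears at 14.5 kHz.
71.5 kHz mod fs = 15 kHz.
15 kHz ≤ fs/2 = 28.25 kHz, appears at 15 kHz.
31 kHz > fs/2 = 28.25 kHz, folds to fs − 31 kHz = 25.5 kHz.
1.5 kHz ≤ fs/2 = 28.25 kHz, passes unchanged.
Distinct values: {1.5 kHz, 5.5 kHz, 14.5 kHz, 15 kHz, 25.5 kHz}.

1.5 kHz, 5.5 kHz, 14.5 kHz, 15 kHz, 25.5 kHz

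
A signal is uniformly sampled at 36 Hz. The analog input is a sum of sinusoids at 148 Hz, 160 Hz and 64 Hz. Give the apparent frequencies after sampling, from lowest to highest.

fs/2 = 18 Hz.
148 Hz mod fs = 4 Hz.
4 Hz ≤ fs/2 = 18 Hz, appears at 4 Hz.
160 Hz mod fs = 16 Hz.
16 Hz ≤ fs/2 = 18 Hz, appears at 16 Hz.
64 Hz mod fs = 28 Hz.
28 Hz > fs/2 = 18 Hz, folds to fs − 28 Hz = 8 Hz.
Distinct values: {4 Hz, 8 Hz, 16 Hz}.

4 Hz, 8 Hz, 16 Hz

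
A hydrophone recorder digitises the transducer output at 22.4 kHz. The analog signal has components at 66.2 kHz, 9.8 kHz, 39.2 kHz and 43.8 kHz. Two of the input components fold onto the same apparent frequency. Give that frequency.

fs/2 = 11.2 kHz.
66.2 kHz mod fs = 21.4 kHz.
21.4 kHz > fs/2 = 11.2 kHz, folds to fs − 21.4 kHz = 1 kHz.
9.8 kHz ≤ fs/2 = 11.2 kHz, passes unchanged.
39.2 kHz mod fs = 16.8 kHz.
16.8 kHz > fs/2 = 11.2 kHz, folds to fs − 16.8 kHz = 5.6 kHz.
43.8 kHz mod fs = 21.4 kHz.
21.4 kHz > fs/2 = 11.2 kHz, folds to fs − 21.4 kHz = 1 kHz.
43.8 kHz and 66.2 kHz both map to 1 kHz.

1 kHz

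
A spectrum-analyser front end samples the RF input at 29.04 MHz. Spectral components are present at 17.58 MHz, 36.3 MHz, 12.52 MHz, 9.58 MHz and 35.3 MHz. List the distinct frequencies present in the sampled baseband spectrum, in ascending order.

6.26 MHz, 7.26 MHz, 9.58 MHz, 11.46 MHz, 12.52 MHz

fs/2 = 14.52 MHz.
17.58 MHz > fs/2 = 14.52 MHz, folds to fs − 17.58 MHz = 11.46 MHz.
36.3 MHz mod fs = 7.26 MHz.
7.26 MHz ≤ fs/2 = 14.52 MHz, appears at 7.26 MHz.
12.52 MHz ≤ fs/2 = 14.52 MHz, passes unchanged.
9.58 MHz ≤ fs/2 = 14.52 MHz, passes unchanged.
35.3 MHz mod fs = 6.26 MHz.
6.26 MHz ≤ fs/2 = 14.52 MHz, appears at 6.26 MHz.
Distinct values: {6.26 MHz, 7.26 MHz, 9.58 MHz, 11.46 MHz, 12.52 MHz}.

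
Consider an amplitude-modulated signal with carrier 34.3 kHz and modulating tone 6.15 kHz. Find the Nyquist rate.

AM sidebands sit at fc ± fm = 28.15 kHz and 40.45 kHz.
Highest-frequency component: 40.45 kHz.
Nyquist rate = 2 × 40.45 kHz = 80.9 kHz.

80.9 kHz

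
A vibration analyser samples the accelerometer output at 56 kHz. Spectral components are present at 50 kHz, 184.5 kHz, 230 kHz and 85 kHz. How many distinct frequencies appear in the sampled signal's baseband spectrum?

3

fs/2 = 28 kHz.
50 kHz > fs/2 = 28 kHz, folds to fs − 50 kHz = 6 kHz.
184.5 kHz mod fs = 16.5 kHz.
16.5 kHz ≤ fs/2 = 28 kHz, appears at 16.5 kHz.
230 kHz mod fs = 6 kHz.
6 kHz ≤ fs/2 = 28 kHz, appears at 6 kHz.
85 kHz mod fs = 29 kHz.
29 kHz > fs/2 = 28 kHz, folds to fs − 29 kHz = 27 kHz.
Distinct values: {6 kHz, 16.5 kHz, 27 kHz} → 3.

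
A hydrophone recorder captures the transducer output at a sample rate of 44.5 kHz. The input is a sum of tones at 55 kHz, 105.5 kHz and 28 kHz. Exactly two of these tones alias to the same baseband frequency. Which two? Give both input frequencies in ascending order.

28 kHz, 105.5 kHz

fs/2 = 22.25 kHz.
55 kHz mod fs = 10.5 kHz.
10.5 kHz ≤ fs/2 = 22.25 kHz, appears at 10.5 kHz.
105.5 kHz mod fs = 16.5 kHz.
16.5 kHz ≤ fs/2 = 22.25 kHz, appears at 16.5 kHz.
28 kHz > fs/2 = 22.25 kHz, folds to fs − 28 kHz = 16.5 kHz.
28 kHz and 105.5 kHz both map to 16.5 kHz.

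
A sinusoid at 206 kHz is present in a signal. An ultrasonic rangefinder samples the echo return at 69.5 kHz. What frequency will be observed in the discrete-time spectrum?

2.5 kHz

206 kHz mod fs = 67 kHz.
67 kHz > fs/2 = 34.75 kHz, folds to fs − 67 kHz = 2.5 kHz.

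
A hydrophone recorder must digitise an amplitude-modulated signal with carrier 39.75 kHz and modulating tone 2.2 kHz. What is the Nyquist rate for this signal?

83.9 kHz

AM sidebands sit at fc ± fm = 37.55 kHz and 41.95 kHz.
Highest-frequency component: 41.95 kHz.
Nyquist rate = 2 × 41.95 kHz = 83.9 kHz.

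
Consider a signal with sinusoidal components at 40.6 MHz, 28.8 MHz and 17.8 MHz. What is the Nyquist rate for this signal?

Highest-frequency component: 40.6 MHz.
Nyquist rate = 2 × 40.6 MHz = 81.2 MHz.

81.2 MHz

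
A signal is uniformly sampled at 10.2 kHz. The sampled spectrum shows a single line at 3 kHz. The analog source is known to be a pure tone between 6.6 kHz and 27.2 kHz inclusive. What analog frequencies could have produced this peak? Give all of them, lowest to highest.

Frequencies that alias to 3 kHz are k·fs ± 3 kHz for integer k ≥ 0.
k=0: 3 kHz.
k=1: 7.2 kHz, 13.2 kHz.
k=2: 17.4 kHz, 23.4 kHz.
k=3: 27.6 kHz, 33.6 kHz.
Within [6.6 kHz, 27.2 kHz]: 7.2 kHz, 13.2 kHz, 17.4 kHz, 23.4 kHz.

7.2 kHz, 13.2 kHz, 17.4 kHz, 23.4 kHz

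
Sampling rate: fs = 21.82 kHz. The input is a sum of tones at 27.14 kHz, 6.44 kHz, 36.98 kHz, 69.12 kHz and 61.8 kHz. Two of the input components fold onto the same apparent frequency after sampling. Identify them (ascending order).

fs/2 = 10.91 kHz.
27.14 kHz mod fs = 5.32 kHz.
5.32 kHz ≤ fs/2 = 10.91 kHz, appears at 5.32 kHz.
6.44 kHz ≤ fs/2 = 10.91 kHz, passes unchanged.
36.98 kHz mod fs = 15.16 kHz.
15.16 kHz > fs/2 = 10.91 kHz, folds to fs − 15.16 kHz = 6.66 kHz.
69.12 kHz mod fs = 3.66 kHz.
3.66 kHz ≤ fs/2 = 10.91 kHz, appears at 3.66 kHz.
61.8 kHz mod fs = 18.16 kHz.
18.16 kHz > fs/2 = 10.91 kHz, folds to fs − 18.16 kHz = 3.66 kHz.
61.8 kHz and 69.12 kHz both map to 3.66 kHz.

61.8 kHz, 69.12 kHz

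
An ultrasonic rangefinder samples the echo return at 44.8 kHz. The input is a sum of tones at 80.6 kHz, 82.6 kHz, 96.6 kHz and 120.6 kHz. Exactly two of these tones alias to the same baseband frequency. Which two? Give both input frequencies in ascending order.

fs/2 = 22.4 kHz.
80.6 kHz mod fs = 35.8 kHz.
35.8 kHz > fs/2 = 22.4 kHz, folds to fs − 35.8 kHz = 9 kHz.
82.6 kHz mod fs = 37.8 kHz.
37.8 kHz > fs/2 = 22.4 kHz, folds to fs − 37.8 kHz = 7 kHz.
96.6 kHz mod fs = 7 kHz.
7 kHz ≤ fs/2 = 22.4 kHz, appears at 7 kHz.
120.6 kHz mod fs = 31 kHz.
31 kHz > fs/2 = 22.4 kHz, folds to fs − 31 kHz = 13.8 kHz.
82.6 kHz and 96.6 kHz both map to 7 kHz.

82.6 kHz, 96.6 kHz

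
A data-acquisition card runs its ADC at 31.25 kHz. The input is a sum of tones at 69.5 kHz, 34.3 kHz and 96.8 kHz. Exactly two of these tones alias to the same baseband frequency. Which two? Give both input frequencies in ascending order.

fs/2 = 15.625 kHz.
69.5 kHz mod fs = 7 kHz.
7 kHz ≤ fs/2 = 15.625 kHz, appears at 7 kHz.
34.3 kHz mod fs = 3.05 kHz.
3.05 kHz ≤ fs/2 = 15.625 kHz, appears at 3.05 kHz.
96.8 kHz mod fs = 3.05 kHz.
3.05 kHz ≤ fs/2 = 15.625 kHz, appears at 3.05 kHz.
34.3 kHz and 96.8 kHz both map to 3.05 kHz.

34.3 kHz, 96.8 kHz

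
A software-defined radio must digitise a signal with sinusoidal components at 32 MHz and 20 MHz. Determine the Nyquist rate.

64 MHz

Highest-frequency component: 32 MHz.
Nyquist rate = 2 × 32 MHz = 64 MHz.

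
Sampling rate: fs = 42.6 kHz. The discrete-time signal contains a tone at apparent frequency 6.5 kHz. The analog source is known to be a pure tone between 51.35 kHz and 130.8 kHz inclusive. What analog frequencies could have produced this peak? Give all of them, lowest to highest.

Frequencies that alias to 6.5 kHz are k·fs ± 6.5 kHz for integer k ≥ 0.
k=0: 6.5 kHz.
k=1: 36.1 kHz, 49.1 kHz.
k=2: 78.7 kHz, 91.7 kHz.
k=3: 121.3 kHz, 134.3 kHz.
k=4: 163.9 kHz, 176.9 kHz.
Within [51.35 kHz, 130.8 kHz]: 78.7 kHz, 91.7 kHz, 121.3 kHz.

78.7 kHz, 91.7 kHz, 121.3 kHz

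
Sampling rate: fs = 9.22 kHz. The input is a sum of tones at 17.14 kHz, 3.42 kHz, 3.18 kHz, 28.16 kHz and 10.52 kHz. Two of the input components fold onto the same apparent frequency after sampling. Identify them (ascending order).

fs/2 = 4.61 kHz.
17.14 kHz mod fs = 7.92 kHz.
7.92 kHz > fs/2 = 4.61 kHz, folds to fs − 7.92 kHz = 1.3 kHz.
3.42 kHz ≤ fs/2 = 4.61 kHz, passes unchanged.
3.18 kHz ≤ fs/2 = 4.61 kHz, passes unchanged.
28.16 kHz mod fs = 0.5 kHz.
0.5 kHz ≤ fs/2 = 4.61 kHz, appears at 0.5 kHz.
10.52 kHz mod fs = 1.3 kHz.
1.3 kHz ≤ fs/2 = 4.61 kHz, appears at 1.3 kHz.
10.52 kHz and 17.14 kHz both map to 1.3 kHz.

10.52 kHz, 17.14 kHz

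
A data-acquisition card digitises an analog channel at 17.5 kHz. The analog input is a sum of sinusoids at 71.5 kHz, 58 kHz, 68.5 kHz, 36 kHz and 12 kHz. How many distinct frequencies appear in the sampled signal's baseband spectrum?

fs/2 = 8.75 kHz.
71.5 kHz mod fs = 1.5 kHz.
1.5 kHz ≤ fs/2 = 8.75 kHz, appears at 1.5 kHz.
58 kHz mod fs = 5.5 kHz.
5.5 kHz ≤ fs/2 = 8.75 kHz, appears at 5.5 kHz.
68.5 kHz mod fs = 16 kHz.
16 kHz > fs/2 = 8.75 kHz, folds to fs − 16 kHz = 1.5 kHz.
36 kHz mod fs = 1 kHz.
1 kHz ≤ fs/2 = 8.75 kHz, appears at 1 kHz.
12 kHz > fs/2 = 8.75 kHz, folds to fs − 12 kHz = 5.5 kHz.
Distinct values: {1 kHz, 1.5 kHz, 5.5 kHz} → 3.

3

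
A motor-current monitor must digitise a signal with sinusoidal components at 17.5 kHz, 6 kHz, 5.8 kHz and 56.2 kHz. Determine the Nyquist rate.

Highest-frequency component: 56.2 kHz.
Nyquist rate = 2 × 56.2 kHz = 112.4 kHz.

112.4 kHz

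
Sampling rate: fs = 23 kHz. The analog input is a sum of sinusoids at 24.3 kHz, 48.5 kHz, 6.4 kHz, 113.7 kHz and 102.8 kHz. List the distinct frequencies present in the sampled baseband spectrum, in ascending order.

fs/2 = 11.5 kHz.
24.3 kHz mod fs = 1.3 kHz.
1.3 kHz ≤ fs/2 = 11.5 kHz, appears at 1.3 kHz.
48.5 kHz mod fs = 2.5 kHz.
2.5 kHz ≤ fs/2 = 11.5 kHz, appears at 2.5 kHz.
6.4 kHz ≤ fs/2 = 11.5 kHz, passes unchanged.
113.7 kHz mod fs = 21.7 kHz.
21.7 kHz > fs/2 = 11.5 kHz, folds to fs − 21.7 kHz = 1.3 kHz.
102.8 kHz mod fs = 10.8 kHz.
10.8 kHz ≤ fs/2 = 11.5 kHz, appears at 10.8 kHz.
Distinct values: {1.3 kHz, 2.5 kHz, 6.4 kHz, 10.8 kHz}.

1.3 kHz, 2.5 kHz, 6.4 kHz, 10.8 kHz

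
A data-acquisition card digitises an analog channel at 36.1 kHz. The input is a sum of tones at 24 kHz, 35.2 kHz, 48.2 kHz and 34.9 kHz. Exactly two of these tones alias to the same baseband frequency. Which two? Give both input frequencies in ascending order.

fs/2 = 18.05 kHz.
24 kHz > fs/2 = 18.05 kHz, folds to fs − 24 kHz = 12.1 kHz.
35.2 kHz > fs/2 = 18.05 kHz, folds to fs − 35.2 kHz = 0.9 kHz.
48.2 kHz mod fs = 12.1 kHz.
12.1 kHz ≤ fs/2 = 18.05 kHz, appears at 12.1 kHz.
34.9 kHz > fs/2 = 18.05 kHz, folds to fs − 34.9 kHz = 1.2 kHz.
24 kHz and 48.2 kHz both map to 12.1 kHz.

24 kHz, 48.2 kHz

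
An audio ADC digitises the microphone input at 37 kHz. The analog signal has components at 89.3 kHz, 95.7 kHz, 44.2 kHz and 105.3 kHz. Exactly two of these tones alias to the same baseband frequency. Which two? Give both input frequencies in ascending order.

fs/2 = 18.5 kHz.
89.3 kHz mod fs = 15.3 kHz.
15.3 kHz ≤ fs/2 = 18.5 kHz, appears at 15.3 kHz.
95.7 kHz mod fs = 21.7 kHz.
21.7 kHz > fs/2 = 18.5 kHz, folds to fs − 21.7 kHz = 15.3 kHz.
44.2 kHz mod fs = 7.2 kHz.
7.2 kHz ≤ fs/2 = 18.5 kHz, appears at 7.2 kHz.
105.3 kHz mod fs = 31.3 kHz.
31.3 kHz > fs/2 = 18.5 kHz, folds to fs − 31.3 kHz = 5.7 kHz.
89.3 kHz and 95.7 kHz both map to 15.3 kHz.

89.3 kHz, 95.7 kHz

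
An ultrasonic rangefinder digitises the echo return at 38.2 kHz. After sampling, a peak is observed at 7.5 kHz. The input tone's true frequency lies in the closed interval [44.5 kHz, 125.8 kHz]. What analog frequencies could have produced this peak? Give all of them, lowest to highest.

45.7 kHz, 68.9 kHz, 83.9 kHz, 107.1 kHz, 122.1 kHz

Frequencies that alias to 7.5 kHz are k·fs ± 7.5 kHz for integer k ≥ 0.
k=0: 7.5 kHz.
k=1: 30.7 kHz, 45.7 kHz.
k=2: 68.9 kHz, 83.9 kHz.
k=3: 107.1 kHz, 122.1 kHz.
k=4: 145.3 kHz, 160.3 kHz.
Within [44.5 kHz, 125.8 kHz]: 45.7 kHz, 68.9 kHz, 83.9 kHz, 107.1 kHz, 122.1 kHz.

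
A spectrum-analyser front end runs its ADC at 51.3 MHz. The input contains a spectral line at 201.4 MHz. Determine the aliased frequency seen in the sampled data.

3.8 MHz

201.4 MHz mod fs = 47.5 MHz.
47.5 MHz > fs/2 = 25.65 MHz, folds to fs − 47.5 MHz = 3.8 MHz.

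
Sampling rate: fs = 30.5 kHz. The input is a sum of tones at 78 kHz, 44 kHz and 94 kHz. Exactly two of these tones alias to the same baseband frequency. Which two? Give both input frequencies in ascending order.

fs/2 = 15.25 kHz.
78 kHz mod fs = 17 kHz.
17 kHz > fs/2 = 15.25 kHz, folds to fs − 17 kHz = 13.5 kHz.
44 kHz mod fs = 13.5 kHz.
13.5 kHz ≤ fs/2 = 15.25 kHz, appears at 13.5 kHz.
94 kHz mod fs = 2.5 kHz.
2.5 kHz ≤ fs/2 = 15.25 kHz, appears at 2.5 kHz.
44 kHz and 78 kHz both map to 13.5 kHz.

44 kHz, 78 kHz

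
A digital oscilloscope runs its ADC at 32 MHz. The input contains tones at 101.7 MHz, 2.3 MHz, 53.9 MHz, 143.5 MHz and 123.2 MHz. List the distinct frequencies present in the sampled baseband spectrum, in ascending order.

2.3 MHz, 4.8 MHz, 5.7 MHz, 10.1 MHz, 15.5 MHz

fs/2 = 16 MHz.
101.7 MHz mod fs = 5.7 MHz.
5.7 MHz ≤ fs/2 = 16 MHz, appears at 5.7 MHz.
2.3 MHz ≤ fs/2 = 16 MHz, passes unchanged.
53.9 MHz mod fs = 21.9 MHz.
21.9 MHz > fs/2 = 16 MHz, folds to fs − 21.9 MHz = 10.1 MHz.
143.5 MHz mod fs = 15.5 MHz.
15.5 MHz ≤ fs/2 = 16 MHz, appears at 15.5 MHz.
123.2 MHz mod fs = 27.2 MHz.
27.2 MHz > fs/2 = 16 MHz, folds to fs − 27.2 MHz = 4.8 MHz.
Distinct values: {2.3 MHz, 4.8 MHz, 5.7 MHz, 10.1 MHz, 15.5 MHz}.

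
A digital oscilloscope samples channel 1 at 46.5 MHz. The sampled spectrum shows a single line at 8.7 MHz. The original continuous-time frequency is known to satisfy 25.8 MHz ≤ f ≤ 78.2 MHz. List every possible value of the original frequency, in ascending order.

37.8 MHz, 55.2 MHz

Frequencies that alias to 8.7 MHz are k·fs ± 8.7 MHz for integer k ≥ 0.
k=0: 8.7 MHz.
k=1: 37.8 MHz, 55.2 MHz.
k=2: 84.3 MHz, 101.7 MHz.
Within [25.8 MHz, 78.2 MHz]: 37.8 MHz, 55.2 MHz.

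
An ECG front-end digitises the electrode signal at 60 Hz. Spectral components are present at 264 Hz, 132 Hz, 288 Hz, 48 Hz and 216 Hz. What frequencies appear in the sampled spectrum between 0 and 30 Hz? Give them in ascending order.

fs/2 = 30 Hz.
264 Hz mod fs = 24 Hz.
24 Hz ≤ fs/2 = 30 Hz, appears at 24 Hz.
132 Hz mod fs = 12 Hz.
12 Hz ≤ fs/2 = 30 Hz, appears at 12 Hz.
288 Hz mod fs = 48 Hz.
48 Hz > fs/2 = 30 Hz, folds to fs − 48 Hz = 12 Hz.
48 Hz > fs/2 = 30 Hz, folds to fs − 48 Hz = 12 Hz.
216 Hz mod fs = 36 Hz.
36 Hz > fs/2 = 30 Hz, folds to fs − 36 Hz = 24 Hz.
Distinct values: {12 Hz, 24 Hz}.

12 Hz, 24 Hz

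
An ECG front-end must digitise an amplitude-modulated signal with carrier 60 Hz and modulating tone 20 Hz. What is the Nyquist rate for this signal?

160 Hz

AM sidebands sit at fc ± fm = 40 Hz and 80 Hz.
Highest-frequency component: 80 Hz.
Nyquist rate = 2 × 80 Hz = 160 Hz.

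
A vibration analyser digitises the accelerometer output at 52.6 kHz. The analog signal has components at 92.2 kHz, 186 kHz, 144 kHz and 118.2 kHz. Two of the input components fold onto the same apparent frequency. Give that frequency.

fs/2 = 26.3 kHz.
92.2 kHz mod fs = 39.6 kHz.
39.6 kHz > fs/2 = 26.3 kHz, folds to fs − 39.6 kHz = 13 kHz.
186 kHz mod fs = 28.2 kHz.
28.2 kHz > fs/2 = 26.3 kHz, folds to fs − 28.2 kHz = 24.4 kHz.
144 kHz mod fs = 38.8 kHz.
38.8 kHz > fs/2 = 26.3 kHz, folds to fs − 38.8 kHz = 13.8 kHz.
118.2 kHz mod fs = 13 kHz.
13 kHz ≤ fs/2 = 26.3 kHz, appears at 13 kHz.
92.2 kHz and 118.2 kHz both map to 13 kHz.

13 kHz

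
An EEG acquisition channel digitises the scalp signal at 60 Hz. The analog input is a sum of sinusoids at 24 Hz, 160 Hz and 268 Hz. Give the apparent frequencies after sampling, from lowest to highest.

20 Hz, 24 Hz, 28 Hz

fs/2 = 30 Hz.
24 Hz ≤ fs/2 = 30 Hz, passes unchanged.
160 Hz mod fs = 40 Hz.
40 Hz > fs/2 = 30 Hz, folds to fs − 40 Hz = 20 Hz.
268 Hz mod fs = 28 Hz.
28 Hz ≤ fs/2 = 30 Hz, appears at 28 Hz.
Distinct values: {20 Hz, 24 Hz, 28 Hz}.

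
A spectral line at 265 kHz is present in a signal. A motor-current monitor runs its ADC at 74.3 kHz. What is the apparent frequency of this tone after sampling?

265 kHz mod fs = 42.1 kHz.
42.1 kHz > fs/2 = 37.15 kHz, folds to fs − 42.1 kHz = 32.2 kHz.

32.2 kHz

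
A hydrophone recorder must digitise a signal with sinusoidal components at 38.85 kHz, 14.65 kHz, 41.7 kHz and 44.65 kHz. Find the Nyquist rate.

89.3 kHz

Highest-frequency component: 44.65 kHz.
Nyquist rate = 2 × 44.65 kHz = 89.3 kHz.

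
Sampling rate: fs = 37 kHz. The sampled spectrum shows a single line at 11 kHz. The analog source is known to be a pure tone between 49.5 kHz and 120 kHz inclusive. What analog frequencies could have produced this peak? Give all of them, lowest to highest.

Frequencies that alias to 11 kHz are k·fs ± 11 kHz for integer k ≥ 0.
k=0: 11 kHz.
k=1: 26 kHz, 48 kHz.
k=2: 63 kHz, 85 kHz.
k=3: 100 kHz, 122 kHz.
k=4: 137 kHz, 159 kHz.
Within [49.5 kHz, 120 kHz]: 63 kHz, 85 kHz, 100 kHz.

63 kHz, 85 kHz, 100 kHz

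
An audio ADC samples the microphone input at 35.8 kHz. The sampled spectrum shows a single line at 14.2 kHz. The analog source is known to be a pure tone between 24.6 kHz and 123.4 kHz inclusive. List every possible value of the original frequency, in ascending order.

50 kHz, 57.4 kHz, 85.8 kHz, 93.2 kHz, 121.6 kHz

Frequencies that alias to 14.2 kHz are k·fs ± 14.2 kHz for integer k ≥ 0.
k=0: 14.2 kHz.
k=1: 21.6 kHz, 50 kHz.
k=2: 57.4 kHz, 85.8 kHz.
k=3: 93.2 kHz, 121.6 kHz.
k=4: 129 kHz, 157.4 kHz.
Within [24.6 kHz, 123.4 kHz]: 50 kHz, 57.4 kHz, 85.8 kHz, 93.2 kHz, 121.6 kHz.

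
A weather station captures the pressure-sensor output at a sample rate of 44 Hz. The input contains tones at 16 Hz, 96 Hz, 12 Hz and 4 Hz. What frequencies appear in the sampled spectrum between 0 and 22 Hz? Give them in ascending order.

4 Hz, 8 Hz, 12 Hz, 16 Hz

fs/2 = 22 Hz.
16 Hz ≤ fs/2 = 22 Hz, passes unchanged.
96 Hz mod fs = 8 Hz.
8 Hz ≤ fs/2 = 22 Hz, appears at 8 Hz.
12 Hz ≤ fs/2 = 22 Hz, passes unchanged.
4 Hz ≤ fs/2 = 22 Hz, passes unchanged.
Distinct values: {4 Hz, 8 Hz, 12 Hz, 16 Hz}.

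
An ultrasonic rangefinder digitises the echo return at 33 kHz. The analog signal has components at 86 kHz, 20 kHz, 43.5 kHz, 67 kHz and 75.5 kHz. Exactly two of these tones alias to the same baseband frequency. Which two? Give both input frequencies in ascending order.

fs/2 = 16.5 kHz.
86 kHz mod fs = 20 kHz.
20 kHz > fs/2 = 16.5 kHz, folds to fs − 20 kHz = 13 kHz.
20 kHz > fs/2 = 16.5 kHz, folds to fs − 20 kHz = 13 kHz.
43.5 kHz mod fs = 10.5 kHz.
10.5 kHz ≤ fs/2 = 16.5 kHz, appears at 10.5 kHz.
67 kHz mod fs = 1 kHz.
1 kHz ≤ fs/2 = 16.5 kHz, appears at 1 kHz.
75.5 kHz mod fs = 9.5 kHz.
9.5 kHz ≤ fs/2 = 16.5 kHz, appears at 9.5 kHz.
20 kHz and 86 kHz both map to 13 kHz.

20 kHz, 86 kHz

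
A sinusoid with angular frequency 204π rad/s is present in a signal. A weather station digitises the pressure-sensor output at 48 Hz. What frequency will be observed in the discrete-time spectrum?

ω = 204π rad/s → f = ω/(2π) = 102 Hz.
102 Hz mod fs = 6 Hz.
6 Hz ≤ fs/2 = 24 Hz, appears at 6 Hz.

6 Hz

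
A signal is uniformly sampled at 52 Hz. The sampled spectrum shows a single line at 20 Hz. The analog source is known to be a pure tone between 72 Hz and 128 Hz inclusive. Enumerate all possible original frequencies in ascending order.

72 Hz, 84 Hz, 124 Hz

Frequencies that alias to 20 Hz are k·fs ± 20 Hz for integer k ≥ 0.
k=0: 20 Hz.
k=1: 32 Hz, 72 Hz.
k=2: 84 Hz, 124 Hz.
k=3: 136 Hz, 176 Hz.
Within [72 Hz, 128 Hz]: 72 Hz, 84 Hz, 124 Hz.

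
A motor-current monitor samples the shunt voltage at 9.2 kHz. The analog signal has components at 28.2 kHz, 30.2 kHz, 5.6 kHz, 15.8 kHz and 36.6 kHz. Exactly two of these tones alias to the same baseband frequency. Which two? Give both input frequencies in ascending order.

15.8 kHz, 30.2 kHz

fs/2 = 4.6 kHz.
28.2 kHz mod fs = 0.6 kHz.
0.6 kHz ≤ fs/2 = 4.6 kHz, appears at 0.6 kHz.
30.2 kHz mod fs = 2.6 kHz.
2.6 kHz ≤ fs/2 = 4.6 kHz, appears at 2.6 kHz.
5.6 kHz > fs/2 = 4.6 kHz, folds to fs − 5.6 kHz = 3.6 kHz.
15.8 kHz mod fs = 6.6 kHz.
6.6 kHz > fs/2 = 4.6 kHz, folds to fs − 6.6 kHz = 2.6 kHz.
36.6 kHz mod fs = 9 kHz.
9 kHz > fs/2 = 4.6 kHz, folds to fs − 9 kHz = 0.2 kHz.
15.8 kHz and 30.2 kHz both map to 2.6 kHz.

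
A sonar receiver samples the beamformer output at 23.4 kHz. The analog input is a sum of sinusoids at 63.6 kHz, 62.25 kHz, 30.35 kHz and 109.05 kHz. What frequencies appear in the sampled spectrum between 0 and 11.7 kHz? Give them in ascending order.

6.6 kHz, 6.95 kHz, 7.95 kHz

fs/2 = 11.7 kHz.
63.6 kHz mod fs = 16.8 kHz.
16.8 kHz > fs/2 = 11.7 kHz, folds to fs − 16.8 kHz = 6.6 kHz.
62.25 kHz mod fs = 15.45 kHz.
15.45 kHz > fs/2 = 11.7 kHz, folds to fs − 15.45 kHz = 7.95 kHz.
30.35 kHz mod fs = 6.95 kHz.
6.95 kHz ≤ fs/2 = 11.7 kHz, appears at 6.95 kHz.
109.05 kHz mod fs = 15.45 kHz.
15.45 kHz > fs/2 = 11.7 kHz, folds to fs − 15.45 kHz = 7.95 kHz.
Distinct values: {6.6 kHz, 6.95 kHz, 7.95 kHz}.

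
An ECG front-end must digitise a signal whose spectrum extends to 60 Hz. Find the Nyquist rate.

120 Hz

Nyquist rate = 2 × 60 Hz = 120 Hz.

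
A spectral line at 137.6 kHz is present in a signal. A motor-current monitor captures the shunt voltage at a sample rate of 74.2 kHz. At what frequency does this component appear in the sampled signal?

137.6 kHz mod fs = 63.4 kHz.
63.4 kHz > fs/2 = 37.1 kHz, folds to fs − 63.4 kHz = 10.8 kHz.

10.8 kHz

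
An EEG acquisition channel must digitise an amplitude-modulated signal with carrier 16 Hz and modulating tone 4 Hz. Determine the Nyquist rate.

AM sidebands sit at fc ± fm = 12 Hz and 20 Hz.
Highest-frequency component: 20 Hz.
Nyquist rate = 2 × 20 Hz = 40 Hz.

40 Hz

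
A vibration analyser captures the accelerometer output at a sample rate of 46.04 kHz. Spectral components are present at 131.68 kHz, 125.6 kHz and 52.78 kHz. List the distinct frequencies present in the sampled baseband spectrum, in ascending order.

6.44 kHz, 6.74 kHz, 12.52 kHz

fs/2 = 23.02 kHz.
131.68 kHz mod fs = 39.6 kHz.
39.6 kHz > fs/2 = 23.02 kHz, folds to fs − 39.6 kHz = 6.44 kHz.
125.6 kHz mod fs = 33.52 kHz.
33.52 kHz > fs/2 = 23.02 kHz, folds to fs − 33.52 kHz = 12.52 kHz.
52.78 kHz mod fs = 6.74 kHz.
6.74 kHz ≤ fs/2 = 23.02 kHz, appears at 6.74 kHz.
Distinct values: {6.44 kHz, 6.74 kHz, 12.52 kHz}.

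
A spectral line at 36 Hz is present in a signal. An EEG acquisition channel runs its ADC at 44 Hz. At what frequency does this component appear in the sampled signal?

36 Hz > fs/2 = 22 Hz, folds to fs − 36 Hz = 8 Hz.

8 Hz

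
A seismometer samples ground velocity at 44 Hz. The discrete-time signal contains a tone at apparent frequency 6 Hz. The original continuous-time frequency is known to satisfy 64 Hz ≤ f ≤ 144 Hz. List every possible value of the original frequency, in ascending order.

82 Hz, 94 Hz, 126 Hz, 138 Hz

Frequencies that alias to 6 Hz are k·fs ± 6 Hz for integer k ≥ 0.
k=0: 6 Hz.
k=1: 38 Hz, 50 Hz.
k=2: 82 Hz, 94 Hz.
k=3: 126 Hz, 138 Hz.
k=4: 170 Hz, 182 Hz.
Within [64 Hz, 144 Hz]: 82 Hz, 94 Hz, 126 Hz, 138 Hz.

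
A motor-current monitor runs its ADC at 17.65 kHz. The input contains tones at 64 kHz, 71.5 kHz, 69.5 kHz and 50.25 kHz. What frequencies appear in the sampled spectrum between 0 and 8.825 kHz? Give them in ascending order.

fs/2 = 8.825 kHz.
64 kHz mod fs = 11.05 kHz.
11.05 kHz > fs/2 = 8.825 kHz, folds to fs − 11.05 kHz = 6.6 kHz.
71.5 kHz mod fs = 0.9 kHz.
0.9 kHz ≤ fs/2 = 8.825 kHz, appears at 0.9 kHz.
69.5 kHz mod fs = 16.55 kHz.
16.55 kHz > fs/2 = 8.825 kHz, folds to fs − 16.55 kHz = 1.1 kHz.
50.25 kHz mod fs = 14.95 kHz.
14.95 kHz > fs/2 = 8.825 kHz, folds to fs − 14.95 kHz = 2.7 kHz.
Distinct values: {0.9 kHz, 1.1 kHz, 2.7 kHz, 6.6 kHz}.

0.9 kHz, 1.1 kHz, 2.7 kHz, 6.6 kHz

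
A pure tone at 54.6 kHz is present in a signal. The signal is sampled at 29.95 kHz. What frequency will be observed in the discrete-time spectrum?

54.6 kHz mod fs = 24.65 kHz.
24.65 kHz > fs/2 = 14.975 kHz, folds to fs − 24.65 kHz = 5.3 kHz.

5.3 kHz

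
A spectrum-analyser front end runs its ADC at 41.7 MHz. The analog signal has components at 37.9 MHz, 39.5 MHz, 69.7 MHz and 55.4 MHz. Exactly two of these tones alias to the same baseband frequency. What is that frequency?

13.7 MHz

fs/2 = 20.85 MHz.
37.9 MHz > fs/2 = 20.85 MHz, folds to fs − 37.9 MHz = 3.8 MHz.
39.5 MHz > fs/2 = 20.85 MHz, folds to fs − 39.5 MHz = 2.2 MHz.
69.7 MHz mod fs = 28 MHz.
28 MHz > fs/2 = 20.85 MHz, folds to fs − 28 MHz = 13.7 MHz.
55.4 MHz mod fs = 13.7 MHz.
13.7 MHz ≤ fs/2 = 20.85 MHz, appears at 13.7 MHz.
55.4 MHz and 69.7 MHz both map to 13.7 MHz.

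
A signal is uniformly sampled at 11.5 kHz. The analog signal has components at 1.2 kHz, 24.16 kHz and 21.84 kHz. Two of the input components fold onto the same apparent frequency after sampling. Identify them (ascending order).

21.84 kHz, 24.16 kHz

fs/2 = 5.75 kHz.
1.2 kHz ≤ fs/2 = 5.75 kHz, passes unchanged.
24.16 kHz mod fs = 1.16 kHz.
1.16 kHz ≤ fs/2 = 5.75 kHz, appears at 1.16 kHz.
21.84 kHz mod fs = 10.34 kHz.
10.34 kHz > fs/2 = 5.75 kHz, folds to fs − 10.34 kHz = 1.16 kHz.
21.84 kHz and 24.16 kHz both map to 1.16 kHz.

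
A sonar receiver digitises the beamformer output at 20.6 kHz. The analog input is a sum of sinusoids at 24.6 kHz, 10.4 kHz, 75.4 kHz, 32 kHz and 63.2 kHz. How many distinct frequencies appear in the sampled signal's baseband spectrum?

fs/2 = 10.3 kHz.
24.6 kHz mod fs = 4 kHz.
4 kHz ≤ fs/2 = 10.3 kHz, appears at 4 kHz.
10.4 kHz > fs/2 = 10.3 kHz, folds to fs − 10.4 kHz = 10.2 kHz.
75.4 kHz mod fs = 13.6 kHz.
13.6 kHz > fs/2 = 10.3 kHz, folds to fs − 13.6 kHz = 7 kHz.
32 kHz mod fs = 11.4 kHz.
11.4 kHz > fs/2 = 10.3 kHz, folds to fs − 11.4 kHz = 9.2 kHz.
63.2 kHz mod fs = 1.4 kHz.
1.4 kHz ≤ fs/2 = 10.3 kHz, appears at 1.4 kHz.
Distinct values: {1.4 kHz, 4 kHz, 7 kHz, 9.2 kHz, 10.2 kHz} → 5.

5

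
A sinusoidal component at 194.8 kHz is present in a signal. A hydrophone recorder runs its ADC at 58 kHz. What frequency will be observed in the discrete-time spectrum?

20.8 kHz

194.8 kHz mod fs = 20.8 kHz.
20.8 kHz ≤ fs/2 = 29 kHz, appears at 20.8 kHz.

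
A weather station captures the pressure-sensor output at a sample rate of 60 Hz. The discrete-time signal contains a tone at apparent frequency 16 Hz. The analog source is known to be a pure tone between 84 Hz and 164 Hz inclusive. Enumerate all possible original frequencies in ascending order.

Frequencies that alias to 16 Hz are k·fs ± 16 Hz for integer k ≥ 0.
k=0: 16 Hz.
k=1: 44 Hz, 76 Hz.
k=2: 104 Hz, 136 Hz.
k=3: 164 Hz, 196 Hz.
k=4: 224 Hz, 256 Hz.
Within [84 Hz, 164 Hz]: 104 Hz, 136 Hz, 164 Hz.

104 Hz, 136 Hz, 164 Hz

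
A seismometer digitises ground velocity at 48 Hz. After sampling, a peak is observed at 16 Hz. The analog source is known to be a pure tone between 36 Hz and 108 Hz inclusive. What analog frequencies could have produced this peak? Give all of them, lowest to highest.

64 Hz, 80 Hz

Frequencies that alias to 16 Hz are k·fs ± 16 Hz for integer k ≥ 0.
k=0: 16 Hz.
k=1: 32 Hz, 64 Hz.
k=2: 80 Hz, 112 Hz.
k=3: 128 Hz, 160 Hz.
Within [36 Hz, 108 Hz]: 64 Hz, 80 Hz.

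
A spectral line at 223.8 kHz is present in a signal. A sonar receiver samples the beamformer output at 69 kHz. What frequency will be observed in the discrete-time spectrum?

223.8 kHz mod fs = 16.8 kHz.
16.8 kHz ≤ fs/2 = 34.5 kHz, appears at 16.8 kHz.

16.8 kHz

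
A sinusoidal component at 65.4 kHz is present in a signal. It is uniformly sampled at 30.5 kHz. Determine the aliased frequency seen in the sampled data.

4.4 kHz

65.4 kHz mod fs = 4.4 kHz.
4.4 kHz ≤ fs/2 = 15.25 kHz, appears at 4.4 kHz.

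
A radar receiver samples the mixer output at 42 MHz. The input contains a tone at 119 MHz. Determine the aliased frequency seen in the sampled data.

119 MHz mod fs = 35 MHz.
35 MHz > fs/2 = 21 MHz, folds to fs − 35 MHz = 7 MHz.

7 MHz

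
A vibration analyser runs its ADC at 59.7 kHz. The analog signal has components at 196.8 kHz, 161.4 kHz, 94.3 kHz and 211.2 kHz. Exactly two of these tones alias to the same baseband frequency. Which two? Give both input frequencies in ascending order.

161.4 kHz, 196.8 kHz

fs/2 = 29.85 kHz.
196.8 kHz mod fs = 17.7 kHz.
17.7 kHz ≤ fs/2 = 29.85 kHz, appears at 17.7 kHz.
161.4 kHz mod fs = 42 kHz.
42 kHz > fs/2 = 29.85 kHz, folds to fs − 42 kHz = 17.7 kHz.
94.3 kHz mod fs = 34.6 kHz.
34.6 kHz > fs/2 = 29.85 kHz, folds to fs − 34.6 kHz = 25.1 kHz.
211.2 kHz mod fs = 32.1 kHz.
32.1 kHz > fs/2 = 29.85 kHz, folds to fs − 32.1 kHz = 27.6 kHz.
161.4 kHz and 196.8 kHz both map to 17.7 kHz.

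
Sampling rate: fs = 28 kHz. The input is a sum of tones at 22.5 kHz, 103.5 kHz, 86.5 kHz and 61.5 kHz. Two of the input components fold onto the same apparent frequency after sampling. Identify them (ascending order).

fs/2 = 14 kHz.
22.5 kHz > fs/2 = 14 kHz, folds to fs − 22.5 kHz = 5.5 kHz.
103.5 kHz mod fs = 19.5 kHz.
19.5 kHz > fs/2 = 14 kHz, folds to fs − 19.5 kHz = 8.5 kHz.
86.5 kHz mod fs = 2.5 kHz.
2.5 kHz ≤ fs/2 = 14 kHz, appears at 2.5 kHz.
61.5 kHz mod fs = 5.5 kHz.
5.5 kHz ≤ fs/2 = 14 kHz, appears at 5.5 kHz.
22.5 kHz and 61.5 kHz both map to 5.5 kHz.

22.5 kHz, 61.5 kHz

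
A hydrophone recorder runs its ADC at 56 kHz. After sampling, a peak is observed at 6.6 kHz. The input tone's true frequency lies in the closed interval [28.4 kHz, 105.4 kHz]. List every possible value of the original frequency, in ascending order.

49.4 kHz, 62.6 kHz, 105.4 kHz

Frequencies that alias to 6.6 kHz are k·fs ± 6.6 kHz for integer k ≥ 0.
k=0: 6.6 kHz.
k=1: 49.4 kHz, 62.6 kHz.
k=2: 105.4 kHz, 118.6 kHz.
k=3: 161.4 kHz, 174.6 kHz.
Within [28.4 kHz, 105.4 kHz]: 49.4 kHz, 62.6 kHz, 105.4 kHz.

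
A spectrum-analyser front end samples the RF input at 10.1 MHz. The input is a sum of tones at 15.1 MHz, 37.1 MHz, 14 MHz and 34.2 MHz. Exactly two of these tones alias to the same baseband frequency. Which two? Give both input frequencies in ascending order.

14 MHz, 34.2 MHz

fs/2 = 5.05 MHz.
15.1 MHz mod fs = 5 MHz.
5 MHz ≤ fs/2 = 5.05 MHz, appears at 5 MHz.
37.1 MHz mod fs = 6.8 MHz.
6.8 MHz > fs/2 = 5.05 MHz, folds to fs − 6.8 MHz = 3.3 MHz.
14 MHz mod fs = 3.9 MHz.
3.9 MHz ≤ fs/2 = 5.05 MHz, appears at 3.9 MHz.
34.2 MHz mod fs = 3.9 MHz.
3.9 MHz ≤ fs/2 = 5.05 MHz, appears at 3.9 MHz.
14 MHz and 34.2 MHz both map to 3.9 MHz.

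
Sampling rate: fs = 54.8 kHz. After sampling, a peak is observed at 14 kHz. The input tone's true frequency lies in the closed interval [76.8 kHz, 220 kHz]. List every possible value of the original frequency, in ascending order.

95.6 kHz, 123.6 kHz, 150.4 kHz, 178.4 kHz, 205.2 kHz

Frequencies that alias to 14 kHz are k·fs ± 14 kHz for integer k ≥ 0.
k=0: 14 kHz.
k=1: 40.8 kHz, 68.8 kHz.
k=2: 95.6 kHz, 123.6 kHz.
k=3: 150.4 kHz, 178.4 kHz.
k=4: 205.2 kHz, 233.2 kHz.
k=5: 260 kHz, 288 kHz.
Within [76.8 kHz, 220 kHz]: 95.6 kHz, 123.6 kHz, 150.4 kHz, 178.4 kHz, 205.2 kHz.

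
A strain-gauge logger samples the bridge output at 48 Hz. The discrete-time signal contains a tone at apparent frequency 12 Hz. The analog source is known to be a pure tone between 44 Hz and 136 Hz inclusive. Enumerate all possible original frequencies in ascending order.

60 Hz, 84 Hz, 108 Hz, 132 Hz

Frequencies that alias to 12 Hz are k·fs ± 12 Hz for integer k ≥ 0.
k=0: 12 Hz.
k=1: 36 Hz, 60 Hz.
k=2: 84 Hz, 108 Hz.
k=3: 132 Hz, 156 Hz.
k=4: 180 Hz, 204 Hz.
Within [44 Hz, 136 Hz]: 60 Hz, 84 Hz, 108 Hz, 132 Hz.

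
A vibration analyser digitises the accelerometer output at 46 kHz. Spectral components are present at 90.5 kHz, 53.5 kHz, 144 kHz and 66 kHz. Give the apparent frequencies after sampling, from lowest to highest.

fs/2 = 23 kHz.
90.5 kHz mod fs = 44.5 kHz.
44.5 kHz > fs/2 = 23 kHz, folds to fs − 44.5 kHz = 1.5 kHz.
53.5 kHz mod fs = 7.5 kHz.
7.5 kHz ≤ fs/2 = 23 kHz, appears at 7.5 kHz.
144 kHz mod fs = 6 kHz.
6 kHz ≤ fs/2 = 23 kHz, appears at 6 kHz.
66 kHz mod fs = 20 kHz.
20 kHz ≤ fs/2 = 23 kHz, appears at 20 kHz.
Distinct values: {1.5 kHz, 6 kHz, 7.5 kHz, 20 kHz}.

1.5 kHz, 6 kHz, 7.5 kHz, 20 kHz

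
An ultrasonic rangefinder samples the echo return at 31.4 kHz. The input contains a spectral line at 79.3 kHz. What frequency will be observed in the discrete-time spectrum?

79.3 kHz mod fs = 16.5 kHz.
16.5 kHz > fs/2 = 15.7 kHz, folds to fs − 16.5 kHz = 14.9 kHz.

14.9 kHz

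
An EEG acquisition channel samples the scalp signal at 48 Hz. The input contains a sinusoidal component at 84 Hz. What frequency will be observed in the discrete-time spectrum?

12 Hz

84 Hz mod fs = 36 Hz.
36 Hz > fs/2 = 24 Hz, folds to fs − 36 Hz = 12 Hz.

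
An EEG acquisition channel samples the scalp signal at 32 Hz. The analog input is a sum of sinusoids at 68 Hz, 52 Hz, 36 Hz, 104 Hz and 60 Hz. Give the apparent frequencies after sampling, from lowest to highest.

4 Hz, 8 Hz, 12 Hz

fs/2 = 16 Hz.
68 Hz mod fs = 4 Hz.
4 Hz ≤ fs/2 = 16 Hz, appears at 4 Hz.
52 Hz mod fs = 20 Hz.
20 Hz > fs/2 = 16 Hz, folds to fs − 20 Hz = 12 Hz.
36 Hz mod fs = 4 Hz.
4 Hz ≤ fs/2 = 16 Hz, appears at 4 Hz.
104 Hz mod fs = 8 Hz.
8 Hz ≤ fs/2 = 16 Hz, appears at 8 Hz.
60 Hz mod fs = 28 Hz.
28 Hz > fs/2 = 16 Hz, folds to fs − 28 Hz = 4 Hz.
Distinct values: {4 Hz, 8 Hz, 12 Hz}.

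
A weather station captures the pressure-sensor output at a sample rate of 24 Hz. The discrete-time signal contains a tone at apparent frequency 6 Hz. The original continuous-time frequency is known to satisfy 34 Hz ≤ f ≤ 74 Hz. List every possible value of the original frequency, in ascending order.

42 Hz, 54 Hz, 66 Hz

Frequencies that alias to 6 Hz are k·fs ± 6 Hz for integer k ≥ 0.
k=0: 6 Hz.
k=1: 18 Hz, 30 Hz.
k=2: 42 Hz, 54 Hz.
k=3: 66 Hz, 78 Hz.
k=4: 90 Hz, 102 Hz.
Within [34 Hz, 74 Hz]: 42 Hz, 54 Hz, 66 Hz.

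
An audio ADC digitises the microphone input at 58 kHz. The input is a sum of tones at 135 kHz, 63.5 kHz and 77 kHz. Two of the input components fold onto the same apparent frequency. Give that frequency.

fs/2 = 29 kHz.
135 kHz mod fs = 19 kHz.
19 kHz ≤ fs/2 = 29 kHz, appears at 19 kHz.
63.5 kHz mod fs = 5.5 kHz.
5.5 kHz ≤ fs/2 = 29 kHz, appears at 5.5 kHz.
77 kHz mod fs = 19 kHz.
19 kHz ≤ fs/2 = 29 kHz, appears at 19 kHz.
77 kHz and 135 kHz both map to 19 kHz.

19 kHz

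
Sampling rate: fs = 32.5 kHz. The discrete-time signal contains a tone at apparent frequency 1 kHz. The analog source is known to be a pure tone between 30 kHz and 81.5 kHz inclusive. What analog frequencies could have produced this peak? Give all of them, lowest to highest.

Frequencies that alias to 1 kHz are k·fs ± 1 kHz for integer k ≥ 0.
k=0: 1 kHz.
k=1: 31.5 kHz, 33.5 kHz.
k=2: 64 kHz, 66 kHz.
k=3: 96.5 kHz, 98.5 kHz.
Within [30 kHz, 81.5 kHz]: 31.5 kHz, 33.5 kHz, 64 kHz, 66 kHz.

31.5 kHz, 33.5 kHz, 64 kHz, 66 kHz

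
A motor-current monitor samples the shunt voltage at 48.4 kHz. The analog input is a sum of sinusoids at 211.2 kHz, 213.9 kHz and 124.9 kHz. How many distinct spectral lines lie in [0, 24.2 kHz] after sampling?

fs/2 = 24.2 kHz.
211.2 kHz mod fs = 17.6 kHz.
17.6 kHz ≤ fs/2 = 24.2 kHz, appears at 17.6 kHz.
213.9 kHz mod fs = 20.3 kHz.
20.3 kHz ≤ fs/2 = 24.2 kHz, appears at 20.3 kHz.
124.9 kHz mod fs = 28.1 kHz.
28.1 kHz > fs/2 = 24.2 kHz, folds to fs − 28.1 kHz = 20.3 kHz.
Distinct values: {17.6 kHz, 20.3 kHz} → 2.

2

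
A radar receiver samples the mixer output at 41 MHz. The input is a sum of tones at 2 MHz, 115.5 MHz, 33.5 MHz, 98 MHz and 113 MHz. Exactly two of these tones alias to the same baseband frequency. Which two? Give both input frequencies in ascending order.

33.5 MHz, 115.5 MHz

fs/2 = 20.5 MHz.
2 MHz ≤ fs/2 = 20.5 MHz, passes unchanged.
115.5 MHz mod fs = 33.5 MHz.
33.5 MHz > fs/2 = 20.5 MHz, folds to fs − 33.5 MHz = 7.5 MHz.
33.5 MHz > fs/2 = 20.5 MHz, folds to fs − 33.5 MHz = 7.5 MHz.
98 MHz mod fs = 16 MHz.
16 MHz ≤ fs/2 = 20.5 MHz, appears at 16 MHz.
113 MHz mod fs = 31 MHz.
31 MHz > fs/2 = 20.5 MHz, folds to fs − 31 MHz = 10 MHz.
33.5 MHz and 115.5 MHz both map to 7.5 MHz.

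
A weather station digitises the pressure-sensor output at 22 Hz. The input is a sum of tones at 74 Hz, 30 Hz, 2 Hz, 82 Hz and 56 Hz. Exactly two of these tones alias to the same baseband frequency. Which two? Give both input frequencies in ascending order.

30 Hz, 74 Hz

fs/2 = 11 Hz.
74 Hz mod fs = 8 Hz.
8 Hz ≤ fs/2 = 11 Hz, appears at 8 Hz.
30 Hz mod fs = 8 Hz.
8 Hz ≤ fs/2 = 11 Hz, appears at 8 Hz.
2 Hz ≤ fs/2 = 11 Hz, passes unchanged.
82 Hz mod fs = 16 Hz.
16 Hz > fs/2 = 11 Hz, folds to fs − 16 Hz = 6 Hz.
56 Hz mod fs = 12 Hz.
12 Hz > fs/2 = 11 Hz, folds to fs − 12 Hz = 10 Hz.
30 Hz and 74 Hz both map to 8 Hz.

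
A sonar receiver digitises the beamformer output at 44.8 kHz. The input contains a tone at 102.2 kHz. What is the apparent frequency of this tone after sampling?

12.6 kHz

102.2 kHz mod fs = 12.6 kHz.
12.6 kHz ≤ fs/2 = 22.4 kHz, appears at 12.6 kHz.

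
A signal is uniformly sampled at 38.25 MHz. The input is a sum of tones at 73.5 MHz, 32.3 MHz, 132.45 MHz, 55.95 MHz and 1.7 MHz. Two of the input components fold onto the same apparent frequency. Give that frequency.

fs/2 = 19.125 MHz.
73.5 MHz mod fs = 35.25 MHz.
35.25 MHz > fs/2 = 19.125 MHz, folds to fs − 35.25 MHz = 3 MHz.
32.3 MHz > fs/2 = 19.125 MHz, folds to fs − 32.3 MHz = 5.95 MHz.
132.45 MHz mod fs = 17.7 MHz.
17.7 MHz ≤ fs/2 = 19.125 MHz, appears at 17.7 MHz.
55.95 MHz mod fs = 17.7 MHz.
17.7 MHz ≤ fs/2 = 19.125 MHz, appears at 17.7 MHz.
1.7 MHz ≤ fs/2 = 19.125 MHz, passes unchanged.
55.95 MHz and 132.45 MHz both map to 17.7 MHz.

17.7 MHz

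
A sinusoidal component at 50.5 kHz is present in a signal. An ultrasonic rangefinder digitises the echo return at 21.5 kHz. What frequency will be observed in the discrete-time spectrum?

50.5 kHz mod fs = 7.5 kHz.
7.5 kHz ≤ fs/2 = 10.75 kHz, appears at 7.5 kHz.

7.5 kHz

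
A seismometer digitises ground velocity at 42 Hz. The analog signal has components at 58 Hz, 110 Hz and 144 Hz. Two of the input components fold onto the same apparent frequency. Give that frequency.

fs/2 = 21 Hz.
58 Hz mod fs = 16 Hz.
16 Hz ≤ fs/2 = 21 Hz, appears at 16 Hz.
110 Hz mod fs = 26 Hz.
26 Hz > fs/2 = 21 Hz, folds to fs − 26 Hz = 16 Hz.
144 Hz mod fs = 18 Hz.
18 Hz ≤ fs/2 = 21 Hz, appears at 18 Hz.
58 Hz and 110 Hz both map to 16 Hz.

16 Hz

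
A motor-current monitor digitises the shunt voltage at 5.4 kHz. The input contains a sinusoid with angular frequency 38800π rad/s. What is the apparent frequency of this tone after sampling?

ω = 38800π rad/s → f = ω/(2π) = 19400 Hz = 19.4 kHz.
19.4 kHz mod fs = 3.2 kHz.
3.2 kHz > fs/2 = 2.7 kHz, folds to fs − 3.2 kHz = 2.2 kHz.

2.2 kHz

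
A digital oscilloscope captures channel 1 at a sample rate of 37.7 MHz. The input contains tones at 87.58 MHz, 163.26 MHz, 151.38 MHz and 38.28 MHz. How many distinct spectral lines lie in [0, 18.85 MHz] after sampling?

3

fs/2 = 18.85 MHz.
87.58 MHz mod fs = 12.18 MHz.
12.18 MHz ≤ fs/2 = 18.85 MHz, appears at 12.18 MHz.
163.26 MHz mod fs = 12.46 MHz.
12.46 MHz ≤ fs/2 = 18.85 MHz, appears at 12.46 MHz.
151.38 MHz mod fs = 0.58 MHz.
0.58 MHz ≤ fs/2 = 18.85 MHz, appears at 0.58 MHz.
38.28 MHz mod fs = 0.58 MHz.
0.58 MHz ≤ fs/2 = 18.85 MHz, appears at 0.58 MHz.
Distinct values: {0.58 MHz, 12.18 MHz, 12.46 MHz} → 3.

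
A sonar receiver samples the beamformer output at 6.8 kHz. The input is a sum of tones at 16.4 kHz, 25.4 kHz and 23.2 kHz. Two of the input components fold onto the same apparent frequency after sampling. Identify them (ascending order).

16.4 kHz, 23.2 kHz

fs/2 = 3.4 kHz.
16.4 kHz mod fs = 2.8 kHz.
2.8 kHz ≤ fs/2 = 3.4 kHz, appears at 2.8 kHz.
25.4 kHz mod fs = 5 kHz.
5 kHz > fs/2 = 3.4 kHz, folds to fs − 5 kHz = 1.8 kHz.
23.2 kHz mod fs = 2.8 kHz.
2.8 kHz ≤ fs/2 = 3.4 kHz, appears at 2.8 kHz.
16.4 kHz and 23.2 kHz both map to 2.8 kHz.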